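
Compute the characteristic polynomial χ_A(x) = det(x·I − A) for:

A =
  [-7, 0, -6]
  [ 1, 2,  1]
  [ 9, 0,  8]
x^3 - 3*x^2 + 4

Expanding det(x·I − A) (e.g. by cofactor expansion or by noting that A is similar to its Jordan form J, which has the same characteristic polynomial as A) gives
  χ_A(x) = x^3 - 3*x^2 + 4
which factors as (x - 2)^2*(x + 1). The eigenvalues (with algebraic multiplicities) are λ = -1 with multiplicity 1, λ = 2 with multiplicity 2.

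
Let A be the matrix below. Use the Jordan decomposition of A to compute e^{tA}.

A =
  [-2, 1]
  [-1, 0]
e^{tA} =
  [-t*exp(-t) + exp(-t), t*exp(-t)]
  [-t*exp(-t), t*exp(-t) + exp(-t)]

Strategy: write A = P · J · P⁻¹ where J is a Jordan canonical form, so e^{tA} = P · e^{tJ} · P⁻¹, and e^{tJ} can be computed block-by-block.

A has Jordan form
J =
  [-1,  1]
  [ 0, -1]
(up to reordering of blocks).

Per-block formulas:
  For a 2×2 Jordan block J_2(-1): exp(t · J_2(-1)) = e^(-1t)·(I + t·N), where N is the 2×2 nilpotent shift.

After assembling e^{tJ} and conjugating by P, we get:

e^{tA} =
  [-t*exp(-t) + exp(-t), t*exp(-t)]
  [-t*exp(-t), t*exp(-t) + exp(-t)]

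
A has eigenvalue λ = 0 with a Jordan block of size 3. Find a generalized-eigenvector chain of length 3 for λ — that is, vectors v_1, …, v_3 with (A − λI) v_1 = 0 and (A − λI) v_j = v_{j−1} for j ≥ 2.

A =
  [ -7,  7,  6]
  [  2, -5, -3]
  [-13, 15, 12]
A Jordan chain for λ = 0 of length 3:
v_1 = (-15, 15, -35)ᵀ
v_2 = (-7, 2, -13)ᵀ
v_3 = (1, 0, 0)ᵀ

Let N = A − (0)·I. We want v_3 with N^3 v_3 = 0 but N^2 v_3 ≠ 0; then v_{j-1} := N · v_j for j = 3, …, 2.

Pick v_3 = (1, 0, 0)ᵀ.
Then v_2 = N · v_3 = (-7, 2, -13)ᵀ.
Then v_1 = N · v_2 = (-15, 15, -35)ᵀ.

Sanity check: (A − (0)·I) v_1 = (0, 0, 0)ᵀ = 0. ✓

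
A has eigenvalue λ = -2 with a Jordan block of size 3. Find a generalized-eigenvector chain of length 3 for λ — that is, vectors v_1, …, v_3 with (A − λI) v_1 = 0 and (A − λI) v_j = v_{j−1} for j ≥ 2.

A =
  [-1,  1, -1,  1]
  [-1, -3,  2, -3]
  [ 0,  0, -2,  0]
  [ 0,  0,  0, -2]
A Jordan chain for λ = -2 of length 3:
v_1 = (1, -1, 0, 0)ᵀ
v_2 = (-1, 2, 0, 0)ᵀ
v_3 = (0, 0, 1, 0)ᵀ

Let N = A − (-2)·I. We want v_3 with N^3 v_3 = 0 but N^2 v_3 ≠ 0; then v_{j-1} := N · v_j for j = 3, …, 2.

Pick v_3 = (0, 0, 1, 0)ᵀ.
Then v_2 = N · v_3 = (-1, 2, 0, 0)ᵀ.
Then v_1 = N · v_2 = (1, -1, 0, 0)ᵀ.

Sanity check: (A − (-2)·I) v_1 = (0, 0, 0, 0)ᵀ = 0. ✓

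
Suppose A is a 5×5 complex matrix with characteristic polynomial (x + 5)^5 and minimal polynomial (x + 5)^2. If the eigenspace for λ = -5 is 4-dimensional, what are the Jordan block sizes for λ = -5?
Block sizes for λ = -5: [2, 1, 1, 1]

Step 1 — from the characteristic polynomial, algebraic multiplicity of λ = -5 is 5. From dim ker(A − (-5)·I) = 4, there are exactly 4 Jordan blocks for λ = -5.
Step 2 — from the minimal polynomial, the factor (x + 5)^2 tells us the largest block for λ = -5 has size 2.
Step 3 — with total size 5, 4 blocks, and largest block 2, the block sizes (in nonincreasing order) are [2, 1, 1, 1].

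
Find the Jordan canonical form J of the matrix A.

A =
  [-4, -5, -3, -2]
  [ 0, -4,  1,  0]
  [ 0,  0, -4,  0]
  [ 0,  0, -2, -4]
J_3(-4) ⊕ J_1(-4)

The characteristic polynomial is
  det(x·I − A) = x^4 + 16*x^3 + 96*x^2 + 256*x + 256 = (x + 4)^4

Eigenvalues and multiplicities (the geometric multiplicity of λ is n − rank(A − λI), which equals the number of Jordan blocks for λ):
  λ = -4: algebraic multiplicity = 4, geometric multiplicity = 2

Determining the block sizes for each eigenvalue:
  λ = -4: with am = 4 and gm = 2, the partition is not yet determined (e.g. several partitions of 4 into 2 parts exist). Let N = A − (-4)·I. Computing rank(N^1) = 2, rank(N^2) = 1, rank(N^3) = 0; the number of blocks of size ≥ j is rank(N^{j−1}) − rank(N^j), giving [2, 1, 1]. So we have 1 block(s) of size 3, 1 block(s) of size 1 → block sizes [3, 1]

Assembling the blocks gives a Jordan form
J =
  [-4,  1,  0,  0]
  [ 0, -4,  1,  0]
  [ 0,  0, -4,  0]
  [ 0,  0,  0, -4]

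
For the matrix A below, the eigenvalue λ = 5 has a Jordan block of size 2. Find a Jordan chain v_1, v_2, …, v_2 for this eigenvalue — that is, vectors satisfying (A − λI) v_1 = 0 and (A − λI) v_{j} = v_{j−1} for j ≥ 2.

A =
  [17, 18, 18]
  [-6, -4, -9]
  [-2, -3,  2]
A Jordan chain for λ = 5 of length 2:
v_1 = (12, -6, -2)ᵀ
v_2 = (1, 0, 0)ᵀ

Let N = A − (5)·I. We want v_2 with N^2 v_2 = 0 but N^1 v_2 ≠ 0; then v_{j-1} := N · v_j for j = 2, …, 2.

Pick v_2 = (1, 0, 0)ᵀ.
Then v_1 = N · v_2 = (12, -6, -2)ᵀ.

Sanity check: (A − (5)·I) v_1 = (0, 0, 0)ᵀ = 0. ✓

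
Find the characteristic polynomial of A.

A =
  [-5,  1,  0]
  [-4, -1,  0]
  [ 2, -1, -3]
x^3 + 9*x^2 + 27*x + 27

Expanding det(x·I − A) (e.g. by cofactor expansion or by noting that A is similar to its Jordan form J, which has the same characteristic polynomial as A) gives
  χ_A(x) = x^3 + 9*x^2 + 27*x + 27
which factors as (x + 3)^3. The eigenvalues (with algebraic multiplicities) are λ = -3 with multiplicity 3.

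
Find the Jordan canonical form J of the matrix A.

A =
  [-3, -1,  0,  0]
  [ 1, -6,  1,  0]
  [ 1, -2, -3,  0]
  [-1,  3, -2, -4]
J_3(-4) ⊕ J_1(-4)

The characteristic polynomial is
  det(x·I − A) = x^4 + 16*x^3 + 96*x^2 + 256*x + 256 = (x + 4)^4

Eigenvalues and multiplicities (the geometric multiplicity of λ is n − rank(A − λI), which equals the number of Jordan blocks for λ):
  λ = -4: algebraic multiplicity = 4, geometric multiplicity = 2

Determining the block sizes for each eigenvalue:
  λ = -4: with am = 4 and gm = 2, the partition is not yet determined (e.g. several partitions of 4 into 2 parts exist). Let N = A − (-4)·I. Computing rank(N^1) = 2, rank(N^2) = 1, rank(N^3) = 0; the number of blocks of size ≥ j is rank(N^{j−1}) − rank(N^j), giving [2, 1, 1]. So we have 1 block(s) of size 3, 1 block(s) of size 1 → block sizes [3, 1]

Assembling the blocks gives a Jordan form
J =
  [-4,  1,  0,  0]
  [ 0, -4,  1,  0]
  [ 0,  0, -4,  0]
  [ 0,  0,  0, -4]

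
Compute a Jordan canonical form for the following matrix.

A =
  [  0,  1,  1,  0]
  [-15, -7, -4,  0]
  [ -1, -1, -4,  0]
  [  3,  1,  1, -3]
J_2(-4) ⊕ J_1(-3) ⊕ J_1(-3)

The characteristic polynomial is
  det(x·I − A) = x^4 + 14*x^3 + 73*x^2 + 168*x + 144 = (x + 3)^2*(x + 4)^2

Eigenvalues and multiplicities (the geometric multiplicity of λ is n − rank(A − λI), which equals the number of Jordan blocks for λ):
  λ = -4: algebraic multiplicity = 2, geometric multiplicity = 1
  λ = -3: algebraic multiplicity = 2, geometric multiplicity = 2

Determining the block sizes for each eigenvalue:
  λ = -4: one block (gm = 1), so the single block has size am = 2 → block sizes [2]
  λ = -3: gm = am = 2, so every block has size 1 → block sizes [1, 1]

Assembling the blocks gives a Jordan form
J =
  [-4,  1,  0,  0]
  [ 0, -4,  0,  0]
  [ 0,  0, -3,  0]
  [ 0,  0,  0, -3]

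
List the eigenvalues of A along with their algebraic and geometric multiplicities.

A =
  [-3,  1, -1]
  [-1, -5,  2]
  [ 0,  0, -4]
λ = -4: alg = 3, geom = 1

Step 1 — factor the characteristic polynomial to read off the algebraic multiplicities:
  χ_A(x) = (x + 4)^3

Step 2 — compute geometric multiplicities via the rank-nullity identity g(λ) = n − rank(A − λI):
  rank(A − (-4)·I) = 2, so dim ker(A − (-4)·I) = n − 2 = 1

Summary:
  λ = -4: algebraic multiplicity = 3, geometric multiplicity = 1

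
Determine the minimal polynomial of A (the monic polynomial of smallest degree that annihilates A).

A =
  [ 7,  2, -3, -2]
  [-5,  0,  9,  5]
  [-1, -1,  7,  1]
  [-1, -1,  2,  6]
x^3 - 15*x^2 + 75*x - 125

The characteristic polynomial is χ_A(x) = (x - 5)^4, so the eigenvalues are known. The minimal polynomial is
  m_A(x) = Π_λ (x − λ)^{k_λ}
where k_λ is the size of the *largest* Jordan block for λ (equivalently, the smallest k with (A − λI)^k v = 0 for every generalised eigenvector v of λ).

  λ = 5: largest Jordan block has size 3, contributing (x − 5)^3

So m_A(x) = (x - 5)^3 = x^3 - 15*x^2 + 75*x - 125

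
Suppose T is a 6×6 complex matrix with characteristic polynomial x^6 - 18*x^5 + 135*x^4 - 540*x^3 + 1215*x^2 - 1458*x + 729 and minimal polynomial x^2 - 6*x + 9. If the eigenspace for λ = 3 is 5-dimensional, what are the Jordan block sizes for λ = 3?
Block sizes for λ = 3: [2, 1, 1, 1, 1]

Step 1 — from the characteristic polynomial, algebraic multiplicity of λ = 3 is 6. From dim ker(T − (3)·I) = 5, there are exactly 5 Jordan blocks for λ = 3.
Step 2 — from the minimal polynomial, the factor (x − 3)^2 tells us the largest block for λ = 3 has size 2.
Step 3 — with total size 6, 5 blocks, and largest block 2, the block sizes (in nonincreasing order) are [2, 1, 1, 1, 1].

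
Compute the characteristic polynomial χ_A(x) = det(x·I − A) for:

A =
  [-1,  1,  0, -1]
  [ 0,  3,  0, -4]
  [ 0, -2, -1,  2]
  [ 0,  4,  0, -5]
x^4 + 4*x^3 + 6*x^2 + 4*x + 1

Expanding det(x·I − A) (e.g. by cofactor expansion or by noting that A is similar to its Jordan form J, which has the same characteristic polynomial as A) gives
  χ_A(x) = x^4 + 4*x^3 + 6*x^2 + 4*x + 1
which factors as (x + 1)^4. The eigenvalues (with algebraic multiplicities) are λ = -1 with multiplicity 4.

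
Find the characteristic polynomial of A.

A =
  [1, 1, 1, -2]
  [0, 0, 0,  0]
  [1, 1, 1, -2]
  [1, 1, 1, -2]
x^4

Expanding det(x·I − A) (e.g. by cofactor expansion or by noting that A is similar to its Jordan form J, which has the same characteristic polynomial as A) gives
  χ_A(x) = x^4
which factors as x^4. The eigenvalues (with algebraic multiplicities) are λ = 0 with multiplicity 4.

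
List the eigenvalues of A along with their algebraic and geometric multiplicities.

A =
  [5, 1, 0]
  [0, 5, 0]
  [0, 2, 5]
λ = 5: alg = 3, geom = 2

Step 1 — factor the characteristic polynomial to read off the algebraic multiplicities:
  χ_A(x) = (x - 5)^3

Step 2 — compute geometric multiplicities via the rank-nullity identity g(λ) = n − rank(A − λI):
  rank(A − (5)·I) = 1, so dim ker(A − (5)·I) = n − 1 = 2

Summary:
  λ = 5: algebraic multiplicity = 3, geometric multiplicity = 2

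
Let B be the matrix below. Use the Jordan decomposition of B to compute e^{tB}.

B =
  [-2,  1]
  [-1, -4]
e^{tB} =
  [t*exp(-3*t) + exp(-3*t), t*exp(-3*t)]
  [-t*exp(-3*t), -t*exp(-3*t) + exp(-3*t)]

Strategy: write B = P · J · P⁻¹ where J is a Jordan canonical form, so e^{tB} = P · e^{tJ} · P⁻¹, and e^{tJ} can be computed block-by-block.

B has Jordan form
J =
  [-3,  1]
  [ 0, -3]
(up to reordering of blocks).

Per-block formulas:
  For a 2×2 Jordan block J_2(-3): exp(t · J_2(-3)) = e^(-3t)·(I + t·N), where N is the 2×2 nilpotent shift.

After assembling e^{tJ} and conjugating by P, we get:

e^{tB} =
  [t*exp(-3*t) + exp(-3*t), t*exp(-3*t)]
  [-t*exp(-3*t), -t*exp(-3*t) + exp(-3*t)]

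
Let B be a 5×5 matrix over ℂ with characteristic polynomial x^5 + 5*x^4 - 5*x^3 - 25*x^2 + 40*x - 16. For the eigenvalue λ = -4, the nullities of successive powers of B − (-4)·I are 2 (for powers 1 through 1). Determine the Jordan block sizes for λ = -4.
Block sizes for λ = -4: [1, 1]

From the dimensions of kernels of powers, the number of Jordan blocks of size at least j is d_j − d_{j−1} where d_j = dim ker(N^j) (with d_0 = 0). Computing the differences gives [2].
The number of blocks of size exactly k is (#blocks of size ≥ k) − (#blocks of size ≥ k + 1), so the partition is: 2 block(s) of size 1.
In nonincreasing order the block sizes are [1, 1].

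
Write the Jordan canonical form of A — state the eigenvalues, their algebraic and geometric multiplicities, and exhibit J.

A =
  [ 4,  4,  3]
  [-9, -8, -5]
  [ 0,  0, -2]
J_3(-2)

The characteristic polynomial is
  det(x·I − A) = x^3 + 6*x^2 + 12*x + 8 = (x + 2)^3

Eigenvalues and multiplicities (the geometric multiplicity of λ is n − rank(A − λI), which equals the number of Jordan blocks for λ):
  λ = -2: algebraic multiplicity = 3, geometric multiplicity = 1

Determining the block sizes for each eigenvalue:
  λ = -2: one block (gm = 1), so the single block has size am = 3 → block sizes [3]

Assembling the blocks gives a Jordan form
J =
  [-2,  1,  0]
  [ 0, -2,  1]
  [ 0,  0, -2]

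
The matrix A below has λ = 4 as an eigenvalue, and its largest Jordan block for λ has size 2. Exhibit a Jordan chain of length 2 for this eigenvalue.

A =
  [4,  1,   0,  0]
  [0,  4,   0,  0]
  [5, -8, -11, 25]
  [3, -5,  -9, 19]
A Jordan chain for λ = 4 of length 2:
v_1 = (0, 0, 5, 3)ᵀ
v_2 = (1, 0, 0, 0)ᵀ

Let N = A − (4)·I. We want v_2 with N^2 v_2 = 0 but N^1 v_2 ≠ 0; then v_{j-1} := N · v_j for j = 2, …, 2.

Pick v_2 = (1, 0, 0, 0)ᵀ.
Then v_1 = N · v_2 = (0, 0, 5, 3)ᵀ.

Sanity check: (A − (4)·I) v_1 = (0, 0, 0, 0)ᵀ = 0. ✓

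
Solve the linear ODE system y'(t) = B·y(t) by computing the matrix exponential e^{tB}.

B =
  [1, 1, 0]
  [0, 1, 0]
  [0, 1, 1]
e^{tB} =
  [exp(t), t*exp(t), 0]
  [0, exp(t), 0]
  [0, t*exp(t), exp(t)]

Strategy: write B = P · J · P⁻¹ where J is a Jordan canonical form, so e^{tB} = P · e^{tJ} · P⁻¹, and e^{tJ} can be computed block-by-block.

B has Jordan form
J =
  [1, 1, 0]
  [0, 1, 0]
  [0, 0, 1]
(up to reordering of blocks).

Per-block formulas:
  For a 1×1 block at λ = 1: exp(t · [1]) = [e^(1t)].
  For a 2×2 Jordan block J_2(1): exp(t · J_2(1)) = e^(1t)·(I + t·N), where N is the 2×2 nilpotent shift.

After assembling e^{tJ} and conjugating by P, we get:

e^{tB} =
  [exp(t), t*exp(t), 0]
  [0, exp(t), 0]
  [0, t*exp(t), exp(t)]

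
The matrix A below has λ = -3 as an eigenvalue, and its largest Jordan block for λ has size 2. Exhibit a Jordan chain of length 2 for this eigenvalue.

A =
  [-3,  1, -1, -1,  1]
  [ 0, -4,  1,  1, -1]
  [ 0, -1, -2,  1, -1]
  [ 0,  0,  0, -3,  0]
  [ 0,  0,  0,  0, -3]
A Jordan chain for λ = -3 of length 2:
v_1 = (1, -1, -1, 0, 0)ᵀ
v_2 = (0, 1, 0, 0, 0)ᵀ

Let N = A − (-3)·I. We want v_2 with N^2 v_2 = 0 but N^1 v_2 ≠ 0; then v_{j-1} := N · v_j for j = 2, …, 2.

Pick v_2 = (0, 1, 0, 0, 0)ᵀ.
Then v_1 = N · v_2 = (1, -1, -1, 0, 0)ᵀ.

Sanity check: (A − (-3)·I) v_1 = (0, 0, 0, 0, 0)ᵀ = 0. ✓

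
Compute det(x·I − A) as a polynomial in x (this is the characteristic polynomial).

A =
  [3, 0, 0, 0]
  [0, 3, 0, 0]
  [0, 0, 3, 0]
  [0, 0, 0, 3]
x^4 - 12*x^3 + 54*x^2 - 108*x + 81

Expanding det(x·I − A) (e.g. by cofactor expansion or by noting that A is similar to its Jordan form J, which has the same characteristic polynomial as A) gives
  χ_A(x) = x^4 - 12*x^3 + 54*x^2 - 108*x + 81
which factors as (x - 3)^4. The eigenvalues (with algebraic multiplicities) are λ = 3 with multiplicity 4.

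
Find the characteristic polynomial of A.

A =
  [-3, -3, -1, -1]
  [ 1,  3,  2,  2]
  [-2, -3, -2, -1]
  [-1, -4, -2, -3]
x^4 + 5*x^3 + 9*x^2 + 7*x + 2

Expanding det(x·I − A) (e.g. by cofactor expansion or by noting that A is similar to its Jordan form J, which has the same characteristic polynomial as A) gives
  χ_A(x) = x^4 + 5*x^3 + 9*x^2 + 7*x + 2
which factors as (x + 1)^3*(x + 2). The eigenvalues (with algebraic multiplicities) are λ = -2 with multiplicity 1, λ = -1 with multiplicity 3.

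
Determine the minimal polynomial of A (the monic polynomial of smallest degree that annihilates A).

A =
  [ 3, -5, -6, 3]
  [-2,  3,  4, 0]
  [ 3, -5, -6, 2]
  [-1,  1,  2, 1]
x^4 - x^3

The characteristic polynomial is χ_A(x) = x^3*(x - 1), so the eigenvalues are known. The minimal polynomial is
  m_A(x) = Π_λ (x − λ)^{k_λ}
where k_λ is the size of the *largest* Jordan block for λ (equivalently, the smallest k with (A − λI)^k v = 0 for every generalised eigenvector v of λ).

  λ = 0: largest Jordan block has size 3, contributing (x − 0)^3
  λ = 1: largest Jordan block has size 1, contributing (x − 1)

So m_A(x) = x^3*(x - 1) = x^4 - x^3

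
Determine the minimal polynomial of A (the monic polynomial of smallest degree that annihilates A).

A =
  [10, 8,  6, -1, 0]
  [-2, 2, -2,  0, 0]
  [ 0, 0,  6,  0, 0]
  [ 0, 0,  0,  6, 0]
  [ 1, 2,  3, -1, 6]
x^3 - 18*x^2 + 108*x - 216

The characteristic polynomial is χ_A(x) = (x - 6)^5, so the eigenvalues are known. The minimal polynomial is
  m_A(x) = Π_λ (x − λ)^{k_λ}
where k_λ is the size of the *largest* Jordan block for λ (equivalently, the smallest k with (A − λI)^k v = 0 for every generalised eigenvector v of λ).

  λ = 6: largest Jordan block has size 3, contributing (x − 6)^3

So m_A(x) = (x - 6)^3 = x^3 - 18*x^2 + 108*x - 216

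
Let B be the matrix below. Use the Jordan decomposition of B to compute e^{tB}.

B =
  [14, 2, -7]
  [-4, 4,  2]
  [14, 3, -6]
e^{tB} =
  [-3*t^2*exp(4*t) + 10*t*exp(4*t) + exp(4*t), -t^2*exp(4*t)/2 + 2*t*exp(4*t), 2*t^2*exp(4*t) - 7*t*exp(4*t)]
  [-6*t^2*exp(4*t) - 4*t*exp(4*t), -t^2*exp(4*t) + exp(4*t), 4*t^2*exp(4*t) + 2*t*exp(4*t)]
  [-6*t^2*exp(4*t) + 14*t*exp(4*t), -t^2*exp(4*t) + 3*t*exp(4*t), 4*t^2*exp(4*t) - 10*t*exp(4*t) + exp(4*t)]

Strategy: write B = P · J · P⁻¹ where J is a Jordan canonical form, so e^{tB} = P · e^{tJ} · P⁻¹, and e^{tJ} can be computed block-by-block.

B has Jordan form
J =
  [4, 1, 0]
  [0, 4, 1]
  [0, 0, 4]
(up to reordering of blocks).

Per-block formulas:
  For a 3×3 Jordan block J_3(4): exp(t · J_3(4)) = e^(4t)·(I + t·N + (t^2/2)·N^2), where N is the 3×3 nilpotent shift.

After assembling e^{tJ} and conjugating by P, we get:

e^{tB} =
  [-3*t^2*exp(4*t) + 10*t*exp(4*t) + exp(4*t), -t^2*exp(4*t)/2 + 2*t*exp(4*t), 2*t^2*exp(4*t) - 7*t*exp(4*t)]
  [-6*t^2*exp(4*t) - 4*t*exp(4*t), -t^2*exp(4*t) + exp(4*t), 4*t^2*exp(4*t) + 2*t*exp(4*t)]
  [-6*t^2*exp(4*t) + 14*t*exp(4*t), -t^2*exp(4*t) + 3*t*exp(4*t), 4*t^2*exp(4*t) - 10*t*exp(4*t) + exp(4*t)]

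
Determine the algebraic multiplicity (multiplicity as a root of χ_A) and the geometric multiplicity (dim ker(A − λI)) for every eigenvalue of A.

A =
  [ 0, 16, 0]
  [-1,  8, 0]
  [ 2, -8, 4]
λ = 4: alg = 3, geom = 2

Step 1 — factor the characteristic polynomial to read off the algebraic multiplicities:
  χ_A(x) = (x - 4)^3

Step 2 — compute geometric multiplicities via the rank-nullity identity g(λ) = n − rank(A − λI):
  rank(A − (4)·I) = 1, so dim ker(A − (4)·I) = n − 1 = 2

Summary:
  λ = 4: algebraic multiplicity = 3, geometric multiplicity = 2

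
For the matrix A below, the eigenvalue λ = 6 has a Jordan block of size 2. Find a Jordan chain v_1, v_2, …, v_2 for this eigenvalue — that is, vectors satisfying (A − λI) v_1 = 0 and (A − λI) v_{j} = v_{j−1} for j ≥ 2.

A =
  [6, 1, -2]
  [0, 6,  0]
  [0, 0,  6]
A Jordan chain for λ = 6 of length 2:
v_1 = (1, 0, 0)ᵀ
v_2 = (0, 1, 0)ᵀ

Let N = A − (6)·I. We want v_2 with N^2 v_2 = 0 but N^1 v_2 ≠ 0; then v_{j-1} := N · v_j for j = 2, …, 2.

Pick v_2 = (0, 1, 0)ᵀ.
Then v_1 = N · v_2 = (1, 0, 0)ᵀ.

Sanity check: (A − (6)·I) v_1 = (0, 0, 0)ᵀ = 0. ✓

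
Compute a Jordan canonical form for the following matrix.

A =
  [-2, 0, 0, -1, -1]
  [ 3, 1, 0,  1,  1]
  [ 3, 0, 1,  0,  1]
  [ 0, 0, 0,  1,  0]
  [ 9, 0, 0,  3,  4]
J_2(1) ⊕ J_2(1) ⊕ J_1(1)

The characteristic polynomial is
  det(x·I − A) = x^5 - 5*x^4 + 10*x^3 - 10*x^2 + 5*x - 1 = (x - 1)^5

Eigenvalues and multiplicities (the geometric multiplicity of λ is n − rank(A − λI), which equals the number of Jordan blocks for λ):
  λ = 1: algebraic multiplicity = 5, geometric multiplicity = 3

Determining the block sizes for each eigenvalue:
  λ = 1: with am = 5 and gm = 3, the partition is not yet determined (e.g. several partitions of 5 into 3 parts exist). Let N = A − (1)·I. Computing rank(N^1) = 2, rank(N^2) = 0; the number of blocks of size ≥ j is rank(N^{j−1}) − rank(N^j), giving [3, 2]. So we have 2 block(s) of size 2, 1 block(s) of size 1 → block sizes [2, 2, 1]

Assembling the blocks gives a Jordan form
J =
  [1, 1, 0, 0, 0]
  [0, 1, 0, 0, 0]
  [0, 0, 1, 1, 0]
  [0, 0, 0, 1, 0]
  [0, 0, 0, 0, 1]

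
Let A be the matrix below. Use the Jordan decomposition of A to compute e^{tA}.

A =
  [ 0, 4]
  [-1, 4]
e^{tA} =
  [-2*t*exp(2*t) + exp(2*t), 4*t*exp(2*t)]
  [-t*exp(2*t), 2*t*exp(2*t) + exp(2*t)]

Strategy: write A = P · J · P⁻¹ where J is a Jordan canonical form, so e^{tA} = P · e^{tJ} · P⁻¹, and e^{tJ} can be computed block-by-block.

A has Jordan form
J =
  [2, 1]
  [0, 2]
(up to reordering of blocks).

Per-block formulas:
  For a 2×2 Jordan block J_2(2): exp(t · J_2(2)) = e^(2t)·(I + t·N), where N is the 2×2 nilpotent shift.

After assembling e^{tJ} and conjugating by P, we get:

e^{tA} =
  [-2*t*exp(2*t) + exp(2*t), 4*t*exp(2*t)]
  [-t*exp(2*t), 2*t*exp(2*t) + exp(2*t)]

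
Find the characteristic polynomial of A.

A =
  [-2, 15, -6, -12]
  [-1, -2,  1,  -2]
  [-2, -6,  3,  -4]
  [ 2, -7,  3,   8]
x^4 - 7*x^3 + 15*x^2 - 13*x + 4

Expanding det(x·I − A) (e.g. by cofactor expansion or by noting that A is similar to its Jordan form J, which has the same characteristic polynomial as A) gives
  χ_A(x) = x^4 - 7*x^3 + 15*x^2 - 13*x + 4
which factors as (x - 4)*(x - 1)^3. The eigenvalues (with algebraic multiplicities) are λ = 1 with multiplicity 3, λ = 4 with multiplicity 1.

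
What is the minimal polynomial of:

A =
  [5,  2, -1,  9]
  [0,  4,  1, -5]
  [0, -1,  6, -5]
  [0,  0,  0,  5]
x^3 - 15*x^2 + 75*x - 125

The characteristic polynomial is χ_A(x) = (x - 5)^4, so the eigenvalues are known. The minimal polynomial is
  m_A(x) = Π_λ (x − λ)^{k_λ}
where k_λ is the size of the *largest* Jordan block for λ (equivalently, the smallest k with (A − λI)^k v = 0 for every generalised eigenvector v of λ).

  λ = 5: largest Jordan block has size 3, contributing (x − 5)^3

So m_A(x) = (x - 5)^3 = x^3 - 15*x^2 + 75*x - 125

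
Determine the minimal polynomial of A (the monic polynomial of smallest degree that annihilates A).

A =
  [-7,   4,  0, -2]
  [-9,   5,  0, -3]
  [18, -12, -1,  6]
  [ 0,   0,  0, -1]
x^2 + 2*x + 1

The characteristic polynomial is χ_A(x) = (x + 1)^4, so the eigenvalues are known. The minimal polynomial is
  m_A(x) = Π_λ (x − λ)^{k_λ}
where k_λ is the size of the *largest* Jordan block for λ (equivalently, the smallest k with (A − λI)^k v = 0 for every generalised eigenvector v of λ).

  λ = -1: largest Jordan block has size 2, contributing (x + 1)^2

So m_A(x) = (x + 1)^2 = x^2 + 2*x + 1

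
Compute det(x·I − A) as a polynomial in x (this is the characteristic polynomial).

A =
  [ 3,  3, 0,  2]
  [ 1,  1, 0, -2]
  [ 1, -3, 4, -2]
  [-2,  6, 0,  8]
x^4 - 16*x^3 + 96*x^2 - 256*x + 256

Expanding det(x·I − A) (e.g. by cofactor expansion or by noting that A is similar to its Jordan form J, which has the same characteristic polynomial as A) gives
  χ_A(x) = x^4 - 16*x^3 + 96*x^2 - 256*x + 256
which factors as (x - 4)^4. The eigenvalues (with algebraic multiplicities) are λ = 4 with multiplicity 4.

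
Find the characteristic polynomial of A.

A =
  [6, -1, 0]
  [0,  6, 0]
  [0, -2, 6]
x^3 - 18*x^2 + 108*x - 216

Expanding det(x·I − A) (e.g. by cofactor expansion or by noting that A is similar to its Jordan form J, which has the same characteristic polynomial as A) gives
  χ_A(x) = x^3 - 18*x^2 + 108*x - 216
which factors as (x - 6)^3. The eigenvalues (with algebraic multiplicities) are λ = 6 with multiplicity 3.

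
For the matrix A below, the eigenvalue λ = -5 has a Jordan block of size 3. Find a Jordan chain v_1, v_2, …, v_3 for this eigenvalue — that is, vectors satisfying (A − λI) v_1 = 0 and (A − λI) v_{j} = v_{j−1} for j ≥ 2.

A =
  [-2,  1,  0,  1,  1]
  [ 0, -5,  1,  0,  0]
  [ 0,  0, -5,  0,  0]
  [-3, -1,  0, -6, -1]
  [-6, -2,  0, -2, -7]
A Jordan chain for λ = -5 of length 3:
v_1 = (1, 0, 0, -1, -2)ᵀ
v_2 = (0, 1, 0, 0, 0)ᵀ
v_3 = (0, 0, 1, 0, 0)ᵀ

Let N = A − (-5)·I. We want v_3 with N^3 v_3 = 0 but N^2 v_3 ≠ 0; then v_{j-1} := N · v_j for j = 3, …, 2.

Pick v_3 = (0, 0, 1, 0, 0)ᵀ.
Then v_2 = N · v_3 = (0, 1, 0, 0, 0)ᵀ.
Then v_1 = N · v_2 = (1, 0, 0, -1, -2)ᵀ.

Sanity check: (A − (-5)·I) v_1 = (0, 0, 0, 0, 0)ᵀ = 0. ✓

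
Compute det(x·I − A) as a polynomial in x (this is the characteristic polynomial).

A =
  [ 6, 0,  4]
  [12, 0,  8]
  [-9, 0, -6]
x^3

Expanding det(x·I − A) (e.g. by cofactor expansion or by noting that A is similar to its Jordan form J, which has the same characteristic polynomial as A) gives
  χ_A(x) = x^3
which factors as x^3. The eigenvalues (with algebraic multiplicities) are λ = 0 with multiplicity 3.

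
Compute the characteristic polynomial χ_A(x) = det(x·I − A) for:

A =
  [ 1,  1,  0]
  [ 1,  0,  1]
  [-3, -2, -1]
x^3

Expanding det(x·I − A) (e.g. by cofactor expansion or by noting that A is similar to its Jordan form J, which has the same characteristic polynomial as A) gives
  χ_A(x) = x^3
which factors as x^3. The eigenvalues (with algebraic multiplicities) are λ = 0 with multiplicity 3.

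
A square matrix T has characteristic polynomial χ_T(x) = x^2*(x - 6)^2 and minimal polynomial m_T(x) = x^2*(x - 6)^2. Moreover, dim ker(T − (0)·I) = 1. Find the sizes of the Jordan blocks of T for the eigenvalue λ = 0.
Block sizes for λ = 0: [2]

Step 1 — from the characteristic polynomial, algebraic multiplicity of λ = 0 is 2. From dim ker(T − (0)·I) = 1, there are exactly 1 Jordan blocks for λ = 0.
Step 2 — from the minimal polynomial, the factor (x − 0)^2 tells us the largest block for λ = 0 has size 2.
Step 3 — with total size 2, 1 blocks, and largest block 2, the block sizes (in nonincreasing order) are [2].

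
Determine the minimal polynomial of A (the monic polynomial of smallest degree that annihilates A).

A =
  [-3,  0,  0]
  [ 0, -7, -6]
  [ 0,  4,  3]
x^2 + 4*x + 3

The characteristic polynomial is χ_A(x) = (x + 1)*(x + 3)^2, so the eigenvalues are known. The minimal polynomial is
  m_A(x) = Π_λ (x − λ)^{k_λ}
where k_λ is the size of the *largest* Jordan block for λ (equivalently, the smallest k with (A − λI)^k v = 0 for every generalised eigenvector v of λ).

  λ = -3: largest Jordan block has size 1, contributing (x + 3)
  λ = -1: largest Jordan block has size 1, contributing (x + 1)

So m_A(x) = (x + 1)*(x + 3) = x^2 + 4*x + 3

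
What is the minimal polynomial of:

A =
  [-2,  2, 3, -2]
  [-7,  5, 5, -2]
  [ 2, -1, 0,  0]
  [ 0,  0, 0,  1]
x^3 - 3*x^2 + 3*x - 1

The characteristic polynomial is χ_A(x) = (x - 1)^4, so the eigenvalues are known. The minimal polynomial is
  m_A(x) = Π_λ (x − λ)^{k_λ}
where k_λ is the size of the *largest* Jordan block for λ (equivalently, the smallest k with (A − λI)^k v = 0 for every generalised eigenvector v of λ).

  λ = 1: largest Jordan block has size 3, contributing (x − 1)^3

So m_A(x) = (x - 1)^3 = x^3 - 3*x^2 + 3*x - 1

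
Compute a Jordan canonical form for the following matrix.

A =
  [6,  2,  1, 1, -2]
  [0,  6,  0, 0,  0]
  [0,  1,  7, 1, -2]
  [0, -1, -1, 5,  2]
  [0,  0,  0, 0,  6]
J_2(6) ⊕ J_2(6) ⊕ J_1(6)

The characteristic polynomial is
  det(x·I − A) = x^5 - 30*x^4 + 360*x^3 - 2160*x^2 + 6480*x - 7776 = (x - 6)^5

Eigenvalues and multiplicities (the geometric multiplicity of λ is n − rank(A − λI), which equals the number of Jordan blocks for λ):
  λ = 6: algebraic multiplicity = 5, geometric multiplicity = 3

Determining the block sizes for each eigenvalue:
  λ = 6: with am = 5 and gm = 3, the partition is not yet determined (e.g. several partitions of 5 into 3 parts exist). Let N = A − (6)·I. Computing rank(N^1) = 2, rank(N^2) = 0; the number of blocks of size ≥ j is rank(N^{j−1}) − rank(N^j), giving [3, 2]. So we have 2 block(s) of size 2, 1 block(s) of size 1 → block sizes [2, 2, 1]

Assembling the blocks gives a Jordan form
J =
  [6, 1, 0, 0, 0]
  [0, 6, 0, 0, 0]
  [0, 0, 6, 1, 0]
  [0, 0, 0, 6, 0]
  [0, 0, 0, 0, 6]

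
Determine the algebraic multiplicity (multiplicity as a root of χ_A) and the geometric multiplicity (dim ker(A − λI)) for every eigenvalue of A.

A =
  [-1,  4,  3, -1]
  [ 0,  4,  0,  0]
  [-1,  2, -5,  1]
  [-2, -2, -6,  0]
λ = -2: alg = 3, geom = 2; λ = 4: alg = 1, geom = 1

Step 1 — factor the characteristic polynomial to read off the algebraic multiplicities:
  χ_A(x) = (x - 4)*(x + 2)^3

Step 2 — compute geometric multiplicities via the rank-nullity identity g(λ) = n − rank(A − λI):
  rank(A − (-2)·I) = 2, so dim ker(A − (-2)·I) = n − 2 = 2
  rank(A − (4)·I) = 3, so dim ker(A − (4)·I) = n − 3 = 1

Summary:
  λ = -2: algebraic multiplicity = 3, geometric multiplicity = 2
  λ = 4: algebraic multiplicity = 1, geometric multiplicity = 1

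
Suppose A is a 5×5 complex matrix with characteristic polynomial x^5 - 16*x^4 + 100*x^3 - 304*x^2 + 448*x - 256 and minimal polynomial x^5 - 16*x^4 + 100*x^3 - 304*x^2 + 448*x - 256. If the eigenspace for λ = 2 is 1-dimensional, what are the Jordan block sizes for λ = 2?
Block sizes for λ = 2: [2]

Step 1 — from the characteristic polynomial, algebraic multiplicity of λ = 2 is 2. From dim ker(A − (2)·I) = 1, there are exactly 1 Jordan blocks for λ = 2.
Step 2 — from the minimal polynomial, the factor (x − 2)^2 tells us the largest block for λ = 2 has size 2.
Step 3 — with total size 2, 1 blocks, and largest block 2, the block sizes (in nonincreasing order) are [2].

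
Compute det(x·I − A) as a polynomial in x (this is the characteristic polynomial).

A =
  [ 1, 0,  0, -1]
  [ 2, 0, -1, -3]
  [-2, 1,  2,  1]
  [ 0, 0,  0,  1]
x^4 - 4*x^3 + 6*x^2 - 4*x + 1

Expanding det(x·I − A) (e.g. by cofactor expansion or by noting that A is similar to its Jordan form J, which has the same characteristic polynomial as A) gives
  χ_A(x) = x^4 - 4*x^3 + 6*x^2 - 4*x + 1
which factors as (x - 1)^4. The eigenvalues (with algebraic multiplicities) are λ = 1 with multiplicity 4.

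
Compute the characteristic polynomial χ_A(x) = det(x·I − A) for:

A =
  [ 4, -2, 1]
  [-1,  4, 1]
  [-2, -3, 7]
x^3 - 15*x^2 + 75*x - 125

Expanding det(x·I − A) (e.g. by cofactor expansion or by noting that A is similar to its Jordan form J, which has the same characteristic polynomial as A) gives
  χ_A(x) = x^3 - 15*x^2 + 75*x - 125
which factors as (x - 5)^3. The eigenvalues (with algebraic multiplicities) are λ = 5 with multiplicity 3.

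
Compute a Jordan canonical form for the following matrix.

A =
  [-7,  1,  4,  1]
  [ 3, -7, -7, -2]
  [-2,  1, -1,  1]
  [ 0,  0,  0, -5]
J_3(-5) ⊕ J_1(-5)

The characteristic polynomial is
  det(x·I − A) = x^4 + 20*x^3 + 150*x^2 + 500*x + 625 = (x + 5)^4

Eigenvalues and multiplicities (the geometric multiplicity of λ is n − rank(A − λI), which equals the number of Jordan blocks for λ):
  λ = -5: algebraic multiplicity = 4, geometric multiplicity = 2

Determining the block sizes for each eigenvalue:
  λ = -5: with am = 4 and gm = 2, the partition is not yet determined (e.g. several partitions of 4 into 2 parts exist). Let N = A − (-5)·I. Computing rank(N^1) = 2, rank(N^2) = 1, rank(N^3) = 0; the number of blocks of size ≥ j is rank(N^{j−1}) − rank(N^j), giving [2, 1, 1]. So we have 1 block(s) of size 3, 1 block(s) of size 1 → block sizes [3, 1]

Assembling the blocks gives a Jordan form
J =
  [-5,  1,  0,  0]
  [ 0, -5,  1,  0]
  [ 0,  0, -5,  0]
  [ 0,  0,  0, -5]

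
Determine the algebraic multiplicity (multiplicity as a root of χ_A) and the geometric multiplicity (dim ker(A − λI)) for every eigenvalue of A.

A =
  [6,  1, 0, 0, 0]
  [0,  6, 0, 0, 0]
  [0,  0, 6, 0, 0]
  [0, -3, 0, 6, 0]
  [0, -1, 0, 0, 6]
λ = 6: alg = 5, geom = 4

Step 1 — factor the characteristic polynomial to read off the algebraic multiplicities:
  χ_A(x) = (x - 6)^5

Step 2 — compute geometric multiplicities via the rank-nullity identity g(λ) = n − rank(A − λI):
  rank(A − (6)·I) = 1, so dim ker(A − (6)·I) = n − 1 = 4

Summary:
  λ = 6: algebraic multiplicity = 5, geometric multiplicity = 4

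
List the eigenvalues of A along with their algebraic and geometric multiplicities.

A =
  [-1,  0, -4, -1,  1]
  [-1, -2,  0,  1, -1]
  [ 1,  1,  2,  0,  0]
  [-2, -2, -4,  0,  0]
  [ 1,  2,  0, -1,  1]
λ = 0: alg = 5, geom = 3

Step 1 — factor the characteristic polynomial to read off the algebraic multiplicities:
  χ_A(x) = x^5

Step 2 — compute geometric multiplicities via the rank-nullity identity g(λ) = n − rank(A − λI):
  rank(A − (0)·I) = 2, so dim ker(A − (0)·I) = n − 2 = 3

Summary:
  λ = 0: algebraic multiplicity = 5, geometric multiplicity = 3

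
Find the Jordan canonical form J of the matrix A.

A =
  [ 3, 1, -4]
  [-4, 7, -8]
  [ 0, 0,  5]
J_2(5) ⊕ J_1(5)

The characteristic polynomial is
  det(x·I − A) = x^3 - 15*x^2 + 75*x - 125 = (x - 5)^3

Eigenvalues and multiplicities (the geometric multiplicity of λ is n − rank(A − λI), which equals the number of Jordan blocks for λ):
  λ = 5: algebraic multiplicity = 3, geometric multiplicity = 2

Determining the block sizes for each eigenvalue:
  λ = 5: 2 blocks summing to 3 forces exactly one block of size 2 and the rest size 1 → block sizes [2, 1]

Assembling the blocks gives a Jordan form
J =
  [5, 1, 0]
  [0, 5, 0]
  [0, 0, 5]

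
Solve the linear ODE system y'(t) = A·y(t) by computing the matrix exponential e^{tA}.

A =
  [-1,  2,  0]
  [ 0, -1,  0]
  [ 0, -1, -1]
e^{tA} =
  [exp(-t), 2*t*exp(-t), 0]
  [0, exp(-t), 0]
  [0, -t*exp(-t), exp(-t)]

Strategy: write A = P · J · P⁻¹ where J is a Jordan canonical form, so e^{tA} = P · e^{tJ} · P⁻¹, and e^{tJ} can be computed block-by-block.

A has Jordan form
J =
  [-1,  1,  0]
  [ 0, -1,  0]
  [ 0,  0, -1]
(up to reordering of blocks).

Per-block formulas:
  For a 1×1 block at λ = -1: exp(t · [-1]) = [e^(-1t)].
  For a 2×2 Jordan block J_2(-1): exp(t · J_2(-1)) = e^(-1t)·(I + t·N), where N is the 2×2 nilpotent shift.

After assembling e^{tJ} and conjugating by P, we get:

e^{tA} =
  [exp(-t), 2*t*exp(-t), 0]
  [0, exp(-t), 0]
  [0, -t*exp(-t), exp(-t)]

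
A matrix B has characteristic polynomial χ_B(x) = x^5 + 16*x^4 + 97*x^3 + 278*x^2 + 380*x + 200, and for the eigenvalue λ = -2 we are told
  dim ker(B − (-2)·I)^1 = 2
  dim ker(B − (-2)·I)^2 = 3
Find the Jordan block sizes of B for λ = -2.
Block sizes for λ = -2: [2, 1]

From the dimensions of kernels of powers, the number of Jordan blocks of size at least j is d_j − d_{j−1} where d_j = dim ker(N^j) (with d_0 = 0). Computing the differences gives [2, 1].
The number of blocks of size exactly k is (#blocks of size ≥ k) − (#blocks of size ≥ k + 1), so the partition is: 1 block(s) of size 1, 1 block(s) of size 2.
In nonincreasing order the block sizes are [2, 1].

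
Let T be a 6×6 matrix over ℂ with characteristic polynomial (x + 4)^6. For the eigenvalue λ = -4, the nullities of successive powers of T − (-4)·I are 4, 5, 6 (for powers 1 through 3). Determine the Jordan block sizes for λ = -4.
Block sizes for λ = -4: [3, 1, 1, 1]

From the dimensions of kernels of powers, the number of Jordan blocks of size at least j is d_j − d_{j−1} where d_j = dim ker(N^j) (with d_0 = 0). Computing the differences gives [4, 1, 1].
The number of blocks of size exactly k is (#blocks of size ≥ k) − (#blocks of size ≥ k + 1), so the partition is: 3 block(s) of size 1, 1 block(s) of size 3.
In nonincreasing order the block sizes are [3, 1, 1, 1].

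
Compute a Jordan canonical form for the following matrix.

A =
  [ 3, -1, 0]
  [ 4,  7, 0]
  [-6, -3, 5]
J_2(5) ⊕ J_1(5)

The characteristic polynomial is
  det(x·I − A) = x^3 - 15*x^2 + 75*x - 125 = (x - 5)^3

Eigenvalues and multiplicities (the geometric multiplicity of λ is n − rank(A − λI), which equals the number of Jordan blocks for λ):
  λ = 5: algebraic multiplicity = 3, geometric multiplicity = 2

Determining the block sizes for each eigenvalue:
  λ = 5: 2 blocks summing to 3 forces exactly one block of size 2 and the rest size 1 → block sizes [2, 1]

Assembling the blocks gives a Jordan form
J =
  [5, 1, 0]
  [0, 5, 0]
  [0, 0, 5]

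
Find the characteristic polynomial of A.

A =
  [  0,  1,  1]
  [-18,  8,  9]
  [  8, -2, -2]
x^3 - 6*x^2 + 12*x - 8

Expanding det(x·I − A) (e.g. by cofactor expansion or by noting that A is similar to its Jordan form J, which has the same characteristic polynomial as A) gives
  χ_A(x) = x^3 - 6*x^2 + 12*x - 8
which factors as (x - 2)^3. The eigenvalues (with algebraic multiplicities) are λ = 2 with multiplicity 3.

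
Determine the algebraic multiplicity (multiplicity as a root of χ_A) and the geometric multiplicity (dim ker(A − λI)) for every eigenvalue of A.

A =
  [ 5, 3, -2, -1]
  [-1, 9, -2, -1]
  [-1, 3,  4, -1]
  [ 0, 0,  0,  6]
λ = 6: alg = 4, geom = 3

Step 1 — factor the characteristic polynomial to read off the algebraic multiplicities:
  χ_A(x) = (x - 6)^4

Step 2 — compute geometric multiplicities via the rank-nullity identity g(λ) = n − rank(A − λI):
  rank(A − (6)·I) = 1, so dim ker(A − (6)·I) = n − 1 = 3

Summary:
  λ = 6: algebraic multiplicity = 4, geometric multiplicity = 3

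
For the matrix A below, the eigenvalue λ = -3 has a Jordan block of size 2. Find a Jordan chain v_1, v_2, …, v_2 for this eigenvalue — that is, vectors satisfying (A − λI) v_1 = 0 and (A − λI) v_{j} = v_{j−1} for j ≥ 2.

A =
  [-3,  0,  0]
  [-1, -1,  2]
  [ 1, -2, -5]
A Jordan chain for λ = -3 of length 2:
v_1 = (0, -1, 1)ᵀ
v_2 = (1, 0, 0)ᵀ

Let N = A − (-3)·I. We want v_2 with N^2 v_2 = 0 but N^1 v_2 ≠ 0; then v_{j-1} := N · v_j for j = 2, …, 2.

Pick v_2 = (1, 0, 0)ᵀ.
Then v_1 = N · v_2 = (0, -1, 1)ᵀ.

Sanity check: (A − (-3)·I) v_1 = (0, 0, 0)ᵀ = 0. ✓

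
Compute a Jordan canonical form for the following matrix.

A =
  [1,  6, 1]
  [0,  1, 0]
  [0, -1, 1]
J_3(1)

The characteristic polynomial is
  det(x·I − A) = x^3 - 3*x^2 + 3*x - 1 = (x - 1)^3

Eigenvalues and multiplicities (the geometric multiplicity of λ is n − rank(A − λI), which equals the number of Jordan blocks for λ):
  λ = 1: algebraic multiplicity = 3, geometric multiplicity = 1

Determining the block sizes for each eigenvalue:
  λ = 1: one block (gm = 1), so the single block has size am = 3 → block sizes [3]

Assembling the blocks gives a Jordan form
J =
  [1, 1, 0]
  [0, 1, 1]
  [0, 0, 1]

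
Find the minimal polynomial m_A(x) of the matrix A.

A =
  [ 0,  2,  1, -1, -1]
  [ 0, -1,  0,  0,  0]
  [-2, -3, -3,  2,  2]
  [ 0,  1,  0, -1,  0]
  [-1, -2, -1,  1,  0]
x^2 + 2*x + 1

The characteristic polynomial is χ_A(x) = (x + 1)^5, so the eigenvalues are known. The minimal polynomial is
  m_A(x) = Π_λ (x − λ)^{k_λ}
where k_λ is the size of the *largest* Jordan block for λ (equivalently, the smallest k with (A − λI)^k v = 0 for every generalised eigenvector v of λ).

  λ = -1: largest Jordan block has size 2, contributing (x + 1)^2

So m_A(x) = (x + 1)^2 = x^2 + 2*x + 1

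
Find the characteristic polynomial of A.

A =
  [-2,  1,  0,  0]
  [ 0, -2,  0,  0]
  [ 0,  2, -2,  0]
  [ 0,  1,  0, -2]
x^4 + 8*x^3 + 24*x^2 + 32*x + 16

Expanding det(x·I − A) (e.g. by cofactor expansion or by noting that A is similar to its Jordan form J, which has the same characteristic polynomial as A) gives
  χ_A(x) = x^4 + 8*x^3 + 24*x^2 + 32*x + 16
which factors as (x + 2)^4. The eigenvalues (with algebraic multiplicities) are λ = -2 with multiplicity 4.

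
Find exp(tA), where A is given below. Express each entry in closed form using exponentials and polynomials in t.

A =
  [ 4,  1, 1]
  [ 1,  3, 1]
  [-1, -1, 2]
e^{tA} =
  [t^2*exp(3*t)/2 + t*exp(3*t) + exp(3*t), t*exp(3*t), t^2*exp(3*t)/2 + t*exp(3*t)]
  [t*exp(3*t), exp(3*t), t*exp(3*t)]
  [-t^2*exp(3*t)/2 - t*exp(3*t), -t*exp(3*t), -t^2*exp(3*t)/2 - t*exp(3*t) + exp(3*t)]

Strategy: write A = P · J · P⁻¹ where J is a Jordan canonical form, so e^{tA} = P · e^{tJ} · P⁻¹, and e^{tJ} can be computed block-by-block.

A has Jordan form
J =
  [3, 1, 0]
  [0, 3, 1]
  [0, 0, 3]
(up to reordering of blocks).

Per-block formulas:
  For a 3×3 Jordan block J_3(3): exp(t · J_3(3)) = e^(3t)·(I + t·N + (t^2/2)·N^2), where N is the 3×3 nilpotent shift.

After assembling e^{tJ} and conjugating by P, we get:

e^{tA} =
  [t^2*exp(3*t)/2 + t*exp(3*t) + exp(3*t), t*exp(3*t), t^2*exp(3*t)/2 + t*exp(3*t)]
  [t*exp(3*t), exp(3*t), t*exp(3*t)]
  [-t^2*exp(3*t)/2 - t*exp(3*t), -t*exp(3*t), -t^2*exp(3*t)/2 - t*exp(3*t) + exp(3*t)]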